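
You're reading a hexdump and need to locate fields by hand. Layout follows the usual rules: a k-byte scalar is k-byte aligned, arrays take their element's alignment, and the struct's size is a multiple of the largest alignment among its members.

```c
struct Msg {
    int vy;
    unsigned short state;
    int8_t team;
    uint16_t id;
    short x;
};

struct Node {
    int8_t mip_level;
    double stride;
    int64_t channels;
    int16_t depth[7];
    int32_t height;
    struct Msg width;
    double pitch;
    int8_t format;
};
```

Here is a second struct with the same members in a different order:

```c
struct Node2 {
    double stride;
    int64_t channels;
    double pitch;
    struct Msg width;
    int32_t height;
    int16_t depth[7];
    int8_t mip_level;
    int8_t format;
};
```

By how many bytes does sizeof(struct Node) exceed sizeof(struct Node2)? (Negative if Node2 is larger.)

16

Msg: 0..4  vy  (4B, 4-aligned); 4..6  state  (2B, 2-aligned); 6..7  team  (1B, 1-aligned); 7..8  -- padding (1B); 8..10  id  (2B, 2-aligned); 10..12  x  (2B, 2-aligned); sizeof = 12, alignof = 4
0..1  mip_level  (1B, 1-aligned)
1..8  -- padding (7B)
8..16  stride  (8B, 8-aligned)
16..24  channels  (8B, 8-aligned)
24..38  depth  (14B, 2-aligned)
38..40  -- padding (2B)
40..44  height  (4B, 4-aligned)
44..56  width  (12B, 4-aligned)
56..64  pitch  (8B, 8-aligned)
64..65  format  (1B, 1-aligned)
65..72  -- tail padding (7B)
sizeof = 72, alignof = 8
— Node2 —
0..8  stride  (8B, 8-aligned)
8..16  channels  (8B, 8-aligned)
16..24  pitch  (8B, 8-aligned)
24..36  width  (12B, 4-aligned)
36..40  height  (4B, 4-aligned)
40..54  depth  (14B, 2-aligned)
54..55  mip_level  (1B, 1-aligned)
55..56  format  (1B, 1-aligned)
sizeof = 56, alignof = 8
72 − 56 = 16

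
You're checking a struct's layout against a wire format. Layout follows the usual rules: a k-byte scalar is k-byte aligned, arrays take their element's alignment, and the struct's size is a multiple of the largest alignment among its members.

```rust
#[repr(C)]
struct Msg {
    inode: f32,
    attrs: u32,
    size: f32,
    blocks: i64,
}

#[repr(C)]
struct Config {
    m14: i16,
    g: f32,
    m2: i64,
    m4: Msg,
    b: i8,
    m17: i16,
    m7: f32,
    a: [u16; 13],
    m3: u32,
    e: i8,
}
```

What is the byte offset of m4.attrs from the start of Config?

20

Msg: inode at 0 (size 4, align 4) → ends 4; attrs at 4 (size 4, align 4) → ends 8; size at 8 (size 4, align 4) → ends 12; pad 4 to align 8 for blocks; blocks at 16 (size 8, align 8) → ends 24; total 24 bytes, alignment 8
m14 at 0 (size 2, align 2) → ends 2
pad 2 to align 4 for g
g at 4 (size 4, align 4) → ends 8
m2 at 8 (size 8, align 8) → ends 16
m4 at 16 (size 24, align 8) → ends 40
within Msg: attrs at 4
16 + 4 = 20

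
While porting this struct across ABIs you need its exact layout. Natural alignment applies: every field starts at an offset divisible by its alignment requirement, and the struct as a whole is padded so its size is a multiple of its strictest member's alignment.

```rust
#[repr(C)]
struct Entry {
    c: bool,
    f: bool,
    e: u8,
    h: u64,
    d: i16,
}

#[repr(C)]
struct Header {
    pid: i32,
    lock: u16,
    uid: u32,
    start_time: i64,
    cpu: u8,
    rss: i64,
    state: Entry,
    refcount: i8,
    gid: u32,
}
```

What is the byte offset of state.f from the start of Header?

41

Entry: @0: c [1B, align 1] → 1; @1: f [1B, align 1] → 2; @2: e [1B, align 1] → 3; +5 pad (align 8); @8: h [8B, align 8] → 16; @16: d [2B, align 2] → 18; +6 tail pad (align 8); size 24, align 8
@0: pid [4B, align 4] → 4
@4: lock [2B, align 2] → 6
+2 pad (align 4)
@8: uid [4B, align 4] → 12
+4 pad (align 8)
@16: start_time [8B, align 8] → 24
@24: cpu [1B, align 1] → 25
+7 pad (align 8)
@32: rss [8B, align 8] → 40
@40: state [24B, align 8] → 64
within Entry: f at 1
40 + 1 = 41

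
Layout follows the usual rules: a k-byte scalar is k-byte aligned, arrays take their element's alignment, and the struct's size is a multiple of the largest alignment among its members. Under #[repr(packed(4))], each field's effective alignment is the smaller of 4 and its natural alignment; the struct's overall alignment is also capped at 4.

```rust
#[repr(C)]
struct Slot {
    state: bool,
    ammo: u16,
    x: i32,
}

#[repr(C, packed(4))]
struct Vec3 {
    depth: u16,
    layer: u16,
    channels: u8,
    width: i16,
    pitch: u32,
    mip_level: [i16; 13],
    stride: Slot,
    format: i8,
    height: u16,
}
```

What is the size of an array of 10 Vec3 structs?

Slot: 0..1  state  (1B, 1-aligned); 1..2  -- padding (1B); 2..4  ammo  (2B, 2-aligned); 4..8  x  (4B, 4-aligned); sizeof = 8, alignof = 4
0..2  depth  (2B, 2-aligned)
2..4  layer  (2B, 2-aligned)
4..5  channels  (1B, 1-aligned)
5..6  -- padding (1B)
6..8  width  (2B, 2-aligned)
8..12  pitch  (4B, 4-aligned)
12..38  mip_level  (26B, 2-aligned)
38..40  -- padding (2B)
40..48  stride  (8B, 4-aligned)
48..49  format  (1B, 1-aligned)
49..50  -- padding (1B)
50..52  height  (2B, 2-aligned)
sizeof = 52, alignof = 4
array of 10: 10 × 52 = 520

520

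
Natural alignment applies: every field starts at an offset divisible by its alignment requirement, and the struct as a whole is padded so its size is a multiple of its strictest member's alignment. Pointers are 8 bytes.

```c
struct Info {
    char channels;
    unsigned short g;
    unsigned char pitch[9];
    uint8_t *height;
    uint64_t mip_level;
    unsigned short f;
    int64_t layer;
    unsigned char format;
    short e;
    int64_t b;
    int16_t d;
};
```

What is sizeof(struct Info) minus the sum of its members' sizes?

21

channels at 0 (size 1, align 1) → ends 1
pad 1 to align 2 for g
g at 2 (size 2, align 2) → ends 4
pitch at 4 (size 9, align 1) → ends 13
pad 3 to align 8 for height
height at 16 (size 8, align 8) → ends 24
mip_level at 24 (size 8, align 8) → ends 32
f at 32 (size 2, align 2) → ends 34
pad 6 to align 8 for layer
layer at 40 (size 8, align 8) → ends 48
format at 48 (size 1, align 1) → ends 49
pad 1 to align 2 for e
e at 50 (size 2, align 2) → ends 52
pad 4 to align 8 for b
b at 56 (size 8, align 8) → ends 64
d at 64 (size 2, align 2) → ends 66
tail pad 6 to reach multiple of 8
total 72 bytes, alignment 8
data bytes 51, size 72 → padding 21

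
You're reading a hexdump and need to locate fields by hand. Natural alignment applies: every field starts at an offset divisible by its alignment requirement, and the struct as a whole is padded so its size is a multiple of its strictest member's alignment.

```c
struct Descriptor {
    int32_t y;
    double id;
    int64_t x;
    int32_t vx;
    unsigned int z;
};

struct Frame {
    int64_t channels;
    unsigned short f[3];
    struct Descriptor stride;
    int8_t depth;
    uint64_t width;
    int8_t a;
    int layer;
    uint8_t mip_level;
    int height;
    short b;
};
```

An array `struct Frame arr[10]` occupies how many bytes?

Descriptor: 0..4  y  (4B, 4-aligned); 4..8  -- padding (4B); 8..16  id  (8B, 8-aligned); 16..24  x  (8B, 8-aligned); 24..28  vx  (4B, 4-aligned); 28..32  z  (4B, 4-aligned); sizeof = 32, alignof = 8
0..8  channels  (8B, 8-aligned)
8..14  f  (6B, 2-aligned)
14..16  -- padding (2B)
16..48  stride  (32B, 8-aligned)
48..49  depth  (1B, 1-aligned)
49..56  -- padding (7B)
56..64  width  (8B, 8-aligned)
64..65  a  (1B, 1-aligned)
65..68  -- padding (3B)
68..72  layer  (4B, 4-aligned)
72..73  mip_level  (1B, 1-aligned)
73..76  -- padding (3B)
76..80  height  (4B, 4-aligned)
80..82  b  (2B, 2-aligned)
82..88  -- tail padding (6B)
sizeof = 88, alignof = 8
array of 10: 10 × 88 = 880

880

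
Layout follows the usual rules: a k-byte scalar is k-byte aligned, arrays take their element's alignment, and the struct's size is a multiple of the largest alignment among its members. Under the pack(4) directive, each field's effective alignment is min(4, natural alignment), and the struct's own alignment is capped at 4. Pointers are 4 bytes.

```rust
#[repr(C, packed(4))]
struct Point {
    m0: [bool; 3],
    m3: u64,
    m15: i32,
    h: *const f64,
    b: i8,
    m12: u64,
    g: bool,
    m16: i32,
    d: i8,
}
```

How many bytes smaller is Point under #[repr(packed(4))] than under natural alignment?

12

natural layout:
  @0: m0 [3B, align 1] → 3
  +5 pad (align 8)
  @8: m3 [8B, align 8] → 16
  @16: m15 [4B, align 4] → 20
  @20: h [4B, align 4] → 24
  @24: b [1B, align 1] → 25
  +7 pad (align 8)
  @32: m12 [8B, align 8] → 40
  @40: g [1B, align 1] → 41
  +3 pad (align 4)
  @44: m16 [4B, align 4] → 48
  @48: d [1B, align 1] → 49
  +7 tail pad (align 8)
  size 56, align 8
packed(4) layout:
  @0: m0 [3B, align 1] → 3
  +1 pad (align 4)
  @4: m3 [8B, align 4] → 12
  @12: m15 [4B, align 4] → 16
  @16: h [4B, align 4] → 20
  @20: b [1B, align 1] → 21
  +3 pad (align 4)
  @24: m12 [8B, align 4] → 32
  @32: g [1B, align 1] → 33
  +3 pad (align 4)
  @36: m16 [4B, align 4] → 40
  @40: d [1B, align 1] → 41
  +3 tail pad (align 4)
  size 44, align 4
56 − 44 = 12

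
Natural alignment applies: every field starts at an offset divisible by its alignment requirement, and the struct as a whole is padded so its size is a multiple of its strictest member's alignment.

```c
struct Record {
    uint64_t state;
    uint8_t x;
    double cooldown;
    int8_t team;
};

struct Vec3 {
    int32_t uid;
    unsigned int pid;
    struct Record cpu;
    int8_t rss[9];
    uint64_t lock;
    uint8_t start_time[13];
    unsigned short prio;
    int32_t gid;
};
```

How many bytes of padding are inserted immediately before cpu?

Record: 0..8  state  (8B, 8-aligned); 8..9  x  (1B, 1-aligned); 9..16  -- padding (7B); 16..24  cooldown  (8B, 8-aligned); 24..25  team  (1B, 1-aligned); 25..32  -- tail padding (7B); sizeof = 32, alignof = 8
0..4  uid  (4B, 4-aligned)
4..8  pid  (4B, 4-aligned)
8..40  cpu  (32B, 8-aligned)

0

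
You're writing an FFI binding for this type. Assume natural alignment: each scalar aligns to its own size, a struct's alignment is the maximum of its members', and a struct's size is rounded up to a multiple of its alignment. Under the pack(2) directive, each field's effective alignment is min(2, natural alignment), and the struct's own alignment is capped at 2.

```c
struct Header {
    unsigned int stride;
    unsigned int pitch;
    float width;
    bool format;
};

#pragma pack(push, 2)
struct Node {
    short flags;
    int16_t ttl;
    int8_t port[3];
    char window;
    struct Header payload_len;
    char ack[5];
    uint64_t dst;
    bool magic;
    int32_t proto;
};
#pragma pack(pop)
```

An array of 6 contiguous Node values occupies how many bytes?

264

Header: @0: stride [4B, align 4] → 4; @4: pitch [4B, align 4] → 8; @8: width [4B, align 4] → 12; @12: format [1B, align 1] → 13; +3 tail pad (align 4); size 16, align 4
@0: flags [2B, align 2] → 2
@2: ttl [2B, align 2] → 4
@4: port [3B, align 1] → 7
@7: window [1B, align 1] → 8
@8: payload_len [16B, align 2] → 24
@24: ack [5B, align 1] → 29
+1 pad (align 2)
@30: dst [8B, align 2] → 38
@38: magic [1B, align 1] → 39
+1 pad (align 2)
@40: proto [4B, align 2] → 44
size 44, align 2
array of 6: 6 × 44 = 264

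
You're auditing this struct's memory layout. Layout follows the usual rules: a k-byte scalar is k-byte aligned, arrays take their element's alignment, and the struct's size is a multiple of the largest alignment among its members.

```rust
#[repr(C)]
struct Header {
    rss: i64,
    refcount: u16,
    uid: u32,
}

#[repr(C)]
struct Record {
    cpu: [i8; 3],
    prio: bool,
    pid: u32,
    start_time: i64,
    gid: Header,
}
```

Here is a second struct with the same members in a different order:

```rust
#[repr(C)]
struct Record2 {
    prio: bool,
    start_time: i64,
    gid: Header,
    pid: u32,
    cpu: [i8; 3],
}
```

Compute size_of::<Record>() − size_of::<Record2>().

-8

Header: 0..8  rss  (8B, 8-aligned); 8..10  refcount  (2B, 2-aligned); 10..12  -- padding (2B); 12..16  uid  (4B, 4-aligned); sizeof = 16, alignof = 8
0..3  cpu  (3B, 1-aligned)
3..4  prio  (1B, 1-aligned)
4..8  pid  (4B, 4-aligned)
8..16  start_time  (8B, 8-aligned)
16..32  gid  (16B, 8-aligned)
sizeof = 32, alignof = 8
— Record2 —
0..1  prio  (1B, 1-aligned)
1..8  -- padding (7B)
8..16  start_time  (8B, 8-aligned)
16..32  gid  (16B, 8-aligned)
32..36  pid  (4B, 4-aligned)
36..39  cpu  (3B, 1-aligned)
39..40  -- tail padding (1B)
sizeof = 40, alignof = 8
32 − 40 = -8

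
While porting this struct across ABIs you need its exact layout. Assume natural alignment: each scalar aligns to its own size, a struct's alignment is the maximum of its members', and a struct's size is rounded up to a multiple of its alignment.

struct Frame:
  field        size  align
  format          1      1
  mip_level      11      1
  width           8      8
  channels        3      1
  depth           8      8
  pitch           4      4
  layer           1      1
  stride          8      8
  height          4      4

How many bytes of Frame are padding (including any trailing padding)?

16

0..1  format  (1B, 1-aligned)
1..12  mip_level  (11B, 1-aligned)
12..16  -- padding (4B)
16..24  width  (8B, 8-aligned)
24..27  channels  (3B, 1-aligned)
27..32  -- padding (5B)
32..40  depth  (8B, 8-aligned)
40..44  pitch  (4B, 4-aligned)
44..45  layer  (1B, 1-aligned)
45..48  -- padding (3B)
48..56  stride  (8B, 8-aligned)
56..60  height  (4B, 4-aligned)
60..64  -- tail padding (4B)
sizeof = 64, alignof = 8
data bytes 48, size 64 → padding 16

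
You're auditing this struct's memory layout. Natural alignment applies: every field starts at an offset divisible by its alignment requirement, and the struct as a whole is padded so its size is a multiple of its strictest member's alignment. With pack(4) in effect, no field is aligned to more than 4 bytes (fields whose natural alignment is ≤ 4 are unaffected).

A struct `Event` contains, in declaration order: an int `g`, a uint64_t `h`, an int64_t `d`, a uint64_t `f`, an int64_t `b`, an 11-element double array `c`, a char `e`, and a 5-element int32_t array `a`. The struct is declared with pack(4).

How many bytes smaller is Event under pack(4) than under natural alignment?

4

natural layout:
  g at 0 (size 4, align 4) → ends 4
  pad 4 to align 8 for h
  h at 8 (size 8, align 8) → ends 16
  d at 16 (size 8, align 8) → ends 24
  f at 24 (size 8, align 8) → ends 32
  b at 32 (size 8, align 8) → ends 40
  c at 40 (size 88, align 8) → ends 128
  e at 128 (size 1, align 1) → ends 129
  pad 3 to align 4 for a
  a at 132 (size 20, align 4) → ends 152
  total 152 bytes, alignment 8
packed(4) layout:
  g at 0 (size 4, align 4) → ends 4
  h at 4 (size 8, align 4) → ends 12
  d at 12 (size 8, align 4) → ends 20
  f at 20 (size 8, align 4) → ends 28
  b at 28 (size 8, align 4) → ends 36
  c at 36 (size 88, align 4) → ends 124
  e at 124 (size 1, align 1) → ends 125
  pad 3 to align 4 for a
  a at 128 (size 20, align 4) → ends 148
  total 148 bytes, alignment 4
152 − 148 = 4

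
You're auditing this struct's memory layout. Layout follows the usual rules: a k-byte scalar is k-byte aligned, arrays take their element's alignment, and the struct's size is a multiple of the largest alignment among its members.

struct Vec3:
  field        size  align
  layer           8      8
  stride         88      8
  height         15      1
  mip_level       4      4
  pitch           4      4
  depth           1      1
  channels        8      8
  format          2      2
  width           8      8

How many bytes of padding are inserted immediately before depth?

0..8  layer  (8B, 8-aligned)
8..96  stride  (88B, 8-aligned)
96..111  height  (15B, 1-aligned)
111..112  -- padding (1B)
112..116  mip_level  (4B, 4-aligned)
116..120  pitch  (4B, 4-aligned)
120..121  depth  (1B, 1-aligned)

0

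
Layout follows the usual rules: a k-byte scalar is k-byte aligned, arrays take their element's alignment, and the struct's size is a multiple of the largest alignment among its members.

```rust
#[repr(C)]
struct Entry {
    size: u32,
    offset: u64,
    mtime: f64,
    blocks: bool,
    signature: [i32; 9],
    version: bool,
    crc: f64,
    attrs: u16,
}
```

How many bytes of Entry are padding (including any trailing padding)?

20

size at 0 (size 4, align 4) → ends 4
pad 4 to align 8 for offset
offset at 8 (size 8, align 8) → ends 16
mtime at 16 (size 8, align 8) → ends 24
blocks at 24 (size 1, align 1) → ends 25
pad 3 to align 4 for signature
signature at 28 (size 36, align 4) → ends 64
version at 64 (size 1, align 1) → ends 65
pad 7 to align 8 for crc
crc at 72 (size 8, align 8) → ends 80
attrs at 80 (size 2, align 2) → ends 82
tail pad 6 to reach multiple of 8
total 88 bytes, alignment 8
data bytes 68, size 88 → padding 20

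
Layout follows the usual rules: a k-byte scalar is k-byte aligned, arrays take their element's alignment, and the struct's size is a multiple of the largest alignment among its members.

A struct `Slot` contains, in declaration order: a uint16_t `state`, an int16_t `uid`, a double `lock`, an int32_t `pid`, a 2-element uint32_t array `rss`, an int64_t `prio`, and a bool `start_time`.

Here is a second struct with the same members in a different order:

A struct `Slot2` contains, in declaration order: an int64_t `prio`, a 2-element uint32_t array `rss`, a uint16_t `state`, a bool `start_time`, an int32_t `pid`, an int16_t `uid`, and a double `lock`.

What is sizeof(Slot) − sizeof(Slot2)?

@0: state [2B, align 2] → 2
@2: uid [2B, align 2] → 4
+4 pad (align 8)
@8: lock [8B, align 8] → 16
@16: pid [4B, align 4] → 20
@20: rss [8B, align 4] → 28
+4 pad (align 8)
@32: prio [8B, align 8] → 40
@40: start_time [1B, align 1] → 41
+7 tail pad (align 8)
size 48, align 8
— Slot2 —
@0: prio [8B, align 8] → 8
@8: rss [8B, align 4] → 16
@16: state [2B, align 2] → 18
@18: start_time [1B, align 1] → 19
+1 pad (align 4)
@20: pid [4B, align 4] → 24
@24: uid [2B, align 2] → 26
+6 pad (align 8)
@32: lock [8B, align 8] → 40
size 40, align 8
48 − 40 = 8

8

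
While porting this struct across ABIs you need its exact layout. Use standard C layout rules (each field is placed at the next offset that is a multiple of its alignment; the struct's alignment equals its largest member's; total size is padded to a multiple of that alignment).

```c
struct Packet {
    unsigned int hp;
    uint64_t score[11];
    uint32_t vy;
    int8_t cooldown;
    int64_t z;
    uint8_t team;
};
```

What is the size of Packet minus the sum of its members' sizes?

hp at 0 (size 4, align 4) → ends 4
pad 4 to align 8 for score
score at 8 (size 88, align 8) → ends 96
vy at 96 (size 4, align 4) → ends 100
cooldown at 100 (size 1, align 1) → ends 101
pad 3 to align 8 for z
z at 104 (size 8, align 8) → ends 112
team at 112 (size 1, align 1) → ends 113
tail pad 7 to reach multiple of 8
total 120 bytes, alignment 8
data bytes 106, size 120 → padding 14

14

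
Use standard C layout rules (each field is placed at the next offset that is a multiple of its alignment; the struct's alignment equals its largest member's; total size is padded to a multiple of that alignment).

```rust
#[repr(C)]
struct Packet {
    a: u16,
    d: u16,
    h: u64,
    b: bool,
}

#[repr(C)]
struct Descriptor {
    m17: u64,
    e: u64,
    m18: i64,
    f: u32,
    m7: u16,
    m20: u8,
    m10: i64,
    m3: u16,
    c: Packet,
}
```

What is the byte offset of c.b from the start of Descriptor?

Packet: @0: a [2B, align 2] → 2; @2: d [2B, align 2] → 4; +4 pad (align 8); @8: h [8B, align 8] → 16; @16: b [1B, align 1] → 17; +7 tail pad (align 8); size 24, align 8
@0: m17 [8B, align 8] → 8
@8: e [8B, align 8] → 16
@16: m18 [8B, align 8] → 24
@24: f [4B, align 4] → 28
@28: m7 [2B, align 2] → 30
@30: m20 [1B, align 1] → 31
+1 pad (align 8)
@32: m10 [8B, align 8] → 40
@40: m3 [2B, align 2] → 42
+6 pad (align 8)
@48: c [24B, align 8] → 72
within Packet: b at 16
48 + 16 = 64

64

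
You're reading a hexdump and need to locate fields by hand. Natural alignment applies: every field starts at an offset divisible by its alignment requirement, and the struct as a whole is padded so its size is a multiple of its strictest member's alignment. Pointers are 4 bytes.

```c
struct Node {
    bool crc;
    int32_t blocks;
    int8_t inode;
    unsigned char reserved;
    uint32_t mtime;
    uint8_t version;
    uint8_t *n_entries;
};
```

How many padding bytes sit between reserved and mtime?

2

crc at 0 (size 1, align 1) → ends 1
pad 3 to align 4 for blocks
blocks at 4 (size 4, align 4) → ends 8
inode at 8 (size 1, align 1) → ends 9
reserved at 9 (size 1, align 1) → ends 10
pad 2 to align 4 for mtime
mtime at 12 (size 4, align 4) → ends 16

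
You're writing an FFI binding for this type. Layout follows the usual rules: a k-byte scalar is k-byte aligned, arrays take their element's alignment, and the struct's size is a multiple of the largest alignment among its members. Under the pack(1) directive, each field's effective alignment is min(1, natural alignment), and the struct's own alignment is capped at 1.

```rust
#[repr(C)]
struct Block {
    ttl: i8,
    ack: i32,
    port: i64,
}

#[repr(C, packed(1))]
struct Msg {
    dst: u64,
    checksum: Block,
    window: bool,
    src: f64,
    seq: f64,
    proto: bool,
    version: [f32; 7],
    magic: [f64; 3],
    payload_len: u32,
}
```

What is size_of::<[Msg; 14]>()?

Block: @0: ttl [1B, align 1] → 1; +3 pad (align 4); @4: ack [4B, align 4] → 8; @8: port [8B, align 8] → 16; size 16, align 8
@0: dst [8B, align 1] → 8
@8: checksum [16B, align 1] → 24
@24: window [1B, align 1] → 25
@25: src [8B, align 1] → 33
@33: seq [8B, align 1] → 41
@41: proto [1B, align 1] → 42
@42: version [28B, align 1] → 70
@70: magic [24B, align 1] → 94
@94: payload_len [4B, align 1] → 98
size 98, align 1
array of 14: 14 × 98 = 1372

1372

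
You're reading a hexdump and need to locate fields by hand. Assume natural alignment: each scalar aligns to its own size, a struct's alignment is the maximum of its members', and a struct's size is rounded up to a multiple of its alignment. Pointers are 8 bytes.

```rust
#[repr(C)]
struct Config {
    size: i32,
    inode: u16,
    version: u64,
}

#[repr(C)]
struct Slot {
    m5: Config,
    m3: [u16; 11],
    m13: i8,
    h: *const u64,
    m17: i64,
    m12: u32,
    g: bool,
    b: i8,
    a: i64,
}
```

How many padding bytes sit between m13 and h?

Config: @0: size [4B, align 4] → 4; @4: inode [2B, align 2] → 6; +2 pad (align 8); @8: version [8B, align 8] → 16; size 16, align 8
@0: m5 [16B, align 8] → 16
@16: m3 [22B, align 2] → 38
@38: m13 [1B, align 1] → 39
+1 pad (align 8)
@40: h [8B, align 8] → 48

1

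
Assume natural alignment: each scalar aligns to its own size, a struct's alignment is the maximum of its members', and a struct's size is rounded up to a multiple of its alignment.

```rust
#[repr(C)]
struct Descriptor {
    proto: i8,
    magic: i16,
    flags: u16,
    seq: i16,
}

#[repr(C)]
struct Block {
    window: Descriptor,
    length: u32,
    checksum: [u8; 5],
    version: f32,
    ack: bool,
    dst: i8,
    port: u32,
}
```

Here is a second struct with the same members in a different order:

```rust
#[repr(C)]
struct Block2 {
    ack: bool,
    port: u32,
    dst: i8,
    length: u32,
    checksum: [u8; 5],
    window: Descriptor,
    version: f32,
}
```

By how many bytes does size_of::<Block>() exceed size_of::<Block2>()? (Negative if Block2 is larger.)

Descriptor: proto at 0 (size 1, align 1) → ends 1; pad 1 to align 2 for magic; magic at 2 (size 2, align 2) → ends 4; flags at 4 (size 2, align 2) → ends 6; seq at 6 (size 2, align 2) → ends 8; total 8 bytes, alignment 2
window at 0 (size 8, align 2) → ends 8
length at 8 (size 4, align 4) → ends 12
checksum at 12 (size 5, align 1) → ends 17
pad 3 to align 4 for version
version at 20 (size 4, align 4) → ends 24
ack at 24 (size 1, align 1) → ends 25
dst at 25 (size 1, align 1) → ends 26
pad 2 to align 4 for port
port at 28 (size 4, align 4) → ends 32
total 32 bytes, alignment 4
— Block2 —
ack at 0 (size 1, align 1) → ends 1
pad 3 to align 4 for port
port at 4 (size 4, align 4) → ends 8
dst at 8 (size 1, align 1) → ends 9
pad 3 to align 4 for length
length at 12 (size 4, align 4) → ends 16
checksum at 16 (size 5, align 1) → ends 21
pad 1 to align 2 for window
window at 22 (size 8, align 2) → ends 30
pad 2 to align 4 for version
version at 32 (size 4, align 4) → ends 36
total 36 bytes, alignment 4
32 − 36 = -4

-4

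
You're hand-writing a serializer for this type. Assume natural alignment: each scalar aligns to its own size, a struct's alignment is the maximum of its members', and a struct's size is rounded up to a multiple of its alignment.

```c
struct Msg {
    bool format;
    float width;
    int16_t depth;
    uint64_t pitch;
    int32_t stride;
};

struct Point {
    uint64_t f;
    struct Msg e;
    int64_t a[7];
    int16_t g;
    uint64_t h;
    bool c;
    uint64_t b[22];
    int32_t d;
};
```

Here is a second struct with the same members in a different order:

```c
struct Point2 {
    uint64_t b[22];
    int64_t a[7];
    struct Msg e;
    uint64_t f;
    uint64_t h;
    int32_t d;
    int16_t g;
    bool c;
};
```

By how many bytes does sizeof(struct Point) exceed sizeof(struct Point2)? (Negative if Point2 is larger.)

Msg: 0..1  format  (1B, 1-aligned); 1..4  -- padding (3B); 4..8  width  (4B, 4-aligned); 8..10  depth  (2B, 2-aligned); 10..16  -- padding (6B); 16..24  pitch  (8B, 8-aligned); 24..28  stride  (4B, 4-aligned); 28..32  -- tail padding (4B); sizeof = 32, alignof = 8
0..8  f  (8B, 8-aligned)
8..40  e  (32B, 8-aligned)
40..96  a  (56B, 8-aligned)
96..98  g  (2B, 2-aligned)
98..104  -- padding (6B)
104..112  h  (8B, 8-aligned)
112..113  c  (1B, 1-aligned)
113..120  -- padding (7B)
120..296  b  (176B, 8-aligned)
296..300  d  (4B, 4-aligned)
300..304  -- tail padding (4B)
sizeof = 304, alignof = 8
— Point2 —
0..176  b  (176B, 8-aligned)
176..232  a  (56B, 8-aligned)
232..264  e  (32B, 8-aligned)
264..272  f  (8B, 8-aligned)
272..280  h  (8B, 8-aligned)
280..284  d  (4B, 4-aligned)
284..286  g  (2B, 2-aligned)
286..287  c  (1B, 1-aligned)
287..288  -- tail padding (1B)
sizeof = 288, alignof = 8
304 − 288 = 16

16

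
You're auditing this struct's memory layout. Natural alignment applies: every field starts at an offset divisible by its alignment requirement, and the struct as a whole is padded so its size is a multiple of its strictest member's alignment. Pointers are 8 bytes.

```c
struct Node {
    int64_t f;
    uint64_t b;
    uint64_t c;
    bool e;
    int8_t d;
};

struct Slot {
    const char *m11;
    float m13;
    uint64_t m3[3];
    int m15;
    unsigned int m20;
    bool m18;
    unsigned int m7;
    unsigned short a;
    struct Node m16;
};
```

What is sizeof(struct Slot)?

96

Node: @0: f [8B, align 8] → 8; @8: b [8B, align 8] → 16; @16: c [8B, align 8] → 24; @24: e [1B, align 1] → 25; @25: d [1B, align 1] → 26; +6 tail pad (align 8); size 32, align 8
@0: m11 [8B, align 8] → 8
@8: m13 [4B, align 4] → 12
+4 pad (align 8)
@16: m3 [24B, align 8] → 40
@40: m15 [4B, align 4] → 44
@44: m20 [4B, align 4] → 48
@48: m18 [1B, align 1] → 49
+3 pad (align 4)
@52: m7 [4B, align 4] → 56
@56: a [2B, align 2] → 58
+6 pad (align 8)
@64: m16 [32B, align 8] → 96
size 96, align 8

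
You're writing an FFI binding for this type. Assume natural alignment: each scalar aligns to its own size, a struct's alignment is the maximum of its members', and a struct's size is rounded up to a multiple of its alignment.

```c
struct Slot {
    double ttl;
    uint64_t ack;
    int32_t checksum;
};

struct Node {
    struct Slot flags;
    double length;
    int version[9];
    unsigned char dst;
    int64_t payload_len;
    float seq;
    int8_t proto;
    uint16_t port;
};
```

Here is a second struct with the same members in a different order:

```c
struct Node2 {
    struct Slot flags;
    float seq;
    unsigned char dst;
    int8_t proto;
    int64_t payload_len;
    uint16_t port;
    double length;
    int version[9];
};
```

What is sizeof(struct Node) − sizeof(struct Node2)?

-8

Slot: @0: ttl [8B, align 8] → 8; @8: ack [8B, align 8] → 16; @16: checksum [4B, align 4] → 20; +4 tail pad (align 8); size 24, align 8
@0: flags [24B, align 8] → 24
@24: length [8B, align 8] → 32
@32: version [36B, align 4] → 68
@68: dst [1B, align 1] → 69
+3 pad (align 8)
@72: payload_len [8B, align 8] → 80
@80: seq [4B, align 4] → 84
@84: proto [1B, align 1] → 85
+1 pad (align 2)
@86: port [2B, align 2] → 88
size 88, align 8
— Node2 —
@0: flags [24B, align 8] → 24
@24: seq [4B, align 4] → 28
@28: dst [1B, align 1] → 29
@29: proto [1B, align 1] → 30
+2 pad (align 8)
@32: payload_len [8B, align 8] → 40
@40: port [2B, align 2] → 42
+6 pad (align 8)
@48: length [8B, align 8] → 56
@56: version [36B, align 4] → 92
+4 tail pad (align 8)
size 96, align 8
88 − 96 = -8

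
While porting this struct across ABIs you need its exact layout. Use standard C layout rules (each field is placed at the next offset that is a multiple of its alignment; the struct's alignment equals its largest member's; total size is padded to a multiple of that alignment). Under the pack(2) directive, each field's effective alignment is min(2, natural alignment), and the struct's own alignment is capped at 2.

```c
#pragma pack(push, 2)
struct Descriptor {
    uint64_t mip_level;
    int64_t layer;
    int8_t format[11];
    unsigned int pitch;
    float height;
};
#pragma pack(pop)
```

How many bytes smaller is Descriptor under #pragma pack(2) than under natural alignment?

natural layout:
  0..8  mip_level  (8B, 8-aligned)
  8..16  layer  (8B, 8-aligned)
  16..27  format  (11B, 1-aligned)
  27..28  -- padding (1B)
  28..32  pitch  (4B, 4-aligned)
  32..36  height  (4B, 4-aligned)
  36..40  -- tail padding (4B)
  sizeof = 40, alignof = 8
packed(2) layout:
  0..8  mip_level  (8B, 2-aligned)
  8..16  layer  (8B, 2-aligned)
  16..27  format  (11B, 1-aligned)
  27..28  -- padding (1B)
  28..32  pitch  (4B, 2-aligned)
  32..36  height  (4B, 2-aligned)
  sizeof = 36, alignof = 2
40 − 36 = 4

4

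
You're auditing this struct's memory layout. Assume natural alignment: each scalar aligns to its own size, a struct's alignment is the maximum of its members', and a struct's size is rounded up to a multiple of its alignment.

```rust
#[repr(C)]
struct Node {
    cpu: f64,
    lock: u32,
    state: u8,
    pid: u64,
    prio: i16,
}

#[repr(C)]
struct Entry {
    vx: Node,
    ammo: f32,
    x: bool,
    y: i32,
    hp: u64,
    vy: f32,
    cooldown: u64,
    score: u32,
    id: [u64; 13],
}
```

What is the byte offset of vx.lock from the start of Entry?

8

Node: cpu at 0 (size 8, align 8) → ends 8; lock at 8 (size 4, align 4) → ends 12; state at 12 (size 1, align 1) → ends 13; pad 3 to align 8 for pid; pid at 16 (size 8, align 8) → ends 24; prio at 24 (size 2, align 2) → ends 26; tail pad 6 to reach multiple of 8; total 32 bytes, alignment 8
vx at 0 (size 32, align 8) → ends 32
within Node: lock at 8
0 + 8 = 8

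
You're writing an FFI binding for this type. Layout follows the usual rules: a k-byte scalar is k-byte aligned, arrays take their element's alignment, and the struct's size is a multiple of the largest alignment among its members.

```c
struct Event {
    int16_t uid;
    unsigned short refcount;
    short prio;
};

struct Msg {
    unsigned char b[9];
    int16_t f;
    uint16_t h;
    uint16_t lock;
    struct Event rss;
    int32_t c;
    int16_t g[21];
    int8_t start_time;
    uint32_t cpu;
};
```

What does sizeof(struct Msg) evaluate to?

76 bytes

Event: uid at 0 (size 2, align 2) → ends 2; refcount at 2 (size 2, align 2) → ends 4; prio at 4 (size 2, align 2) → ends 6; total 6 bytes, alignment 2
b at 0 (size 9, align 1) → ends 9
pad 1 to align 2 for f
f at 10 (size 2, align 2) → ends 12
h at 12 (size 2, align 2) → ends 14
lock at 14 (size 2, align 2) → ends 16
rss at 16 (size 6, align 2) → ends 22
pad 2 to align 4 for c
c at 24 (size 4, align 4) → ends 28
g at 28 (size 42, align 2) → ends 70
start_time at 70 (size 1, align 1) → ends 71
pad 1 to align 4 for cpu
cpu at 72 (size 4, align 4) → ends 76
total 76 bytes, alignment 4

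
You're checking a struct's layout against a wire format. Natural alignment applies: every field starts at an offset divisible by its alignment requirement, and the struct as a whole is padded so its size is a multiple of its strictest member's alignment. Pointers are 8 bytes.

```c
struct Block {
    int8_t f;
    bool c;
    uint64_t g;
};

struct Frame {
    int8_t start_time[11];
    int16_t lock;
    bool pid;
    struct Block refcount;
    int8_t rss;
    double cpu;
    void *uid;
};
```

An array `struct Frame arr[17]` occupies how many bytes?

952

Block: @0: f [1B, align 1] → 1; @1: c [1B, align 1] → 2; +6 pad (align 8); @8: g [8B, align 8] → 16; size 16, align 8
@0: start_time [11B, align 1] → 11
+1 pad (align 2)
@12: lock [2B, align 2] → 14
@14: pid [1B, align 1] → 15
+1 pad (align 8)
@16: refcount [16B, align 8] → 32
@32: rss [1B, align 1] → 33
+7 pad (align 8)
@40: cpu [8B, align 8] → 48
@48: uid [8B, align 8] → 56
size 56, align 8
array of 17: 17 × 56 = 952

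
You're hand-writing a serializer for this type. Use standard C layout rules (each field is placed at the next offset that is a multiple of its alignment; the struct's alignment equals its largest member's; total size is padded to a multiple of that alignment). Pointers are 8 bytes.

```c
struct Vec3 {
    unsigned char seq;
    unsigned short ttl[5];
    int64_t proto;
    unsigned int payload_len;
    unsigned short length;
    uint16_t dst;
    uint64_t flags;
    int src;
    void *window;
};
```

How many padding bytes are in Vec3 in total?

0..1  seq  (1B, 1-aligned)
1..2  -- padding (1B)
2..12  ttl  (10B, 2-aligned)
12..16  -- padding (4B)
16..24  proto  (8B, 8-aligned)
24..28  payload_len  (4B, 4-aligned)
28..30  length  (2B, 2-aligned)
30..32  dst  (2B, 2-aligned)
32..40  flags  (8B, 8-aligned)
40..44  src  (4B, 4-aligned)
44..48  -- padding (4B)
48..56  window  (8B, 8-aligned)
sizeof = 56, alignof = 8
data bytes 47, size 56 → padding 9

9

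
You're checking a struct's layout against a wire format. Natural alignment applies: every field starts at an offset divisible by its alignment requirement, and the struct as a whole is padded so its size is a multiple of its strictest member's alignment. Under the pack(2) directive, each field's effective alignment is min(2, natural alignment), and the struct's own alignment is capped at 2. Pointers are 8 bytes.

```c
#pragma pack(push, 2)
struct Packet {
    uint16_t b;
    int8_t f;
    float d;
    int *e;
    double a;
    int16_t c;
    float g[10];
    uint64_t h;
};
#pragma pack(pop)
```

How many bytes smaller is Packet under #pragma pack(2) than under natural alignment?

natural layout:
  0..2  b  (2B, 2-aligned)
  2..3  f  (1B, 1-aligned)
  3..4  -- padding (1B)
  4..8  d  (4B, 4-aligned)
  8..16  e  (8B, 8-aligned)
  16..24  a  (8B, 8-aligned)
  24..26  c  (2B, 2-aligned)
  26..28  -- padding (2B)
  28..68  g  (40B, 4-aligned)
  68..72  -- padding (4B)
  72..80  h  (8B, 8-aligned)
  sizeof = 80, alignof = 8
packed(2) layout:
  0..2  b  (2B, 2-aligned)
  2..3  f  (1B, 1-aligned)
  3..4  -- padding (1B)
  4..8  d  (4B, 2-aligned)
  8..16  e  (8B, 2-aligned)
  16..24  a  (8B, 2-aligned)
  24..26  c  (2B, 2-aligned)
  26..66  g  (40B, 2-aligned)
  66..74  h  (8B, 2-aligned)
  sizeof = 74, alignof = 2
80 − 74 = 6

6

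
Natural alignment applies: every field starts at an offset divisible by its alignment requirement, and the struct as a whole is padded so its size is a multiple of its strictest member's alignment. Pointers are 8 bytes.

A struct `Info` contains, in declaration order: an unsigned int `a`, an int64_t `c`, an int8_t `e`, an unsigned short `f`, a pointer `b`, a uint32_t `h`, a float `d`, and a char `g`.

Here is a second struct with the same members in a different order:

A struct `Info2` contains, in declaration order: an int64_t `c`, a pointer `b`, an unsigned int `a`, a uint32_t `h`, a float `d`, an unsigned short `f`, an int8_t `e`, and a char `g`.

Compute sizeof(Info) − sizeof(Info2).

16

a at 0 (size 4, align 4) → ends 4
pad 4 to align 8 for c
c at 8 (size 8, align 8) → ends 16
e at 16 (size 1, align 1) → ends 17
pad 1 to align 2 for f
f at 18 (size 2, align 2) → ends 20
pad 4 to align 8 for b
b at 24 (size 8, align 8) → ends 32
h at 32 (size 4, align 4) → ends 36
d at 36 (size 4, align 4) → ends 40
g at 40 (size 1, align 1) → ends 41
tail pad 7 to reach multiple of 8
total 48 bytes, alignment 8
— Info2 —
c at 0 (size 8, align 8) → ends 8
b at 8 (size 8, align 8) → ends 16
a at 16 (size 4, align 4) → ends 20
h at 20 (size 4, align 4) → ends 24
d at 24 (size 4, align 4) → ends 28
f at 28 (size 2, align 2) → ends 30
e at 30 (size 1, align 1) → ends 31
g at 31 (size 1, align 1) → ends 32
total 32 bytes, alignment 8
48 − 32 = 16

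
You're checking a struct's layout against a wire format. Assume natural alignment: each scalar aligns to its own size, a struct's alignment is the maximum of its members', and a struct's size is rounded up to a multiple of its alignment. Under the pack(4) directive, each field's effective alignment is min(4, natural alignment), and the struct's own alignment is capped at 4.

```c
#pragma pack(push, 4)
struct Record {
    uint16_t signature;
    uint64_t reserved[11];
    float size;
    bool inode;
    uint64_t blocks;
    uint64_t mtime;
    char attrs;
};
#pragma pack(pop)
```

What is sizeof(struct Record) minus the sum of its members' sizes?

8

0..2  signature  (2B, 2-aligned)
2..4  -- padding (2B)
4..92  reserved  (88B, 4-aligned)
92..96  size  (4B, 4-aligned)
96..97  inode  (1B, 1-aligned)
97..100  -- padding (3B)
100..108  blocks  (8B, 4-aligned)
108..116  mtime  (8B, 4-aligned)
116..117  attrs  (1B, 1-aligned)
117..120  -- tail padding (3B)
sizeof = 120, alignof = 4
data bytes 112, size 120 → padding 8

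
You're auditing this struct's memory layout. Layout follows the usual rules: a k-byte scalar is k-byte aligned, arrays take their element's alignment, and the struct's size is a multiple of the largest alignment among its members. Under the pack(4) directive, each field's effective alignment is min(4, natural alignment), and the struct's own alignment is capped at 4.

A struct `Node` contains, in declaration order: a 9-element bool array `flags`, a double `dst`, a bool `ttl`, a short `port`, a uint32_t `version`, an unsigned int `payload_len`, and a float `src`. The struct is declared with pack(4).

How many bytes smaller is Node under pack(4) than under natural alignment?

natural layout:
  flags at 0 (size 9, align 1) → ends 9
  pad 7 to align 8 for dst
  dst at 16 (size 8, align 8) → ends 24
  ttl at 24 (size 1, align 1) → ends 25
  pad 1 to align 2 for port
  port at 26 (size 2, align 2) → ends 28
  version at 28 (size 4, align 4) → ends 32
  payload_len at 32 (size 4, align 4) → ends 36
  src at 36 (size 4, align 4) → ends 40
  total 40 bytes, alignment 8
packed(4) layout:
  flags at 0 (size 9, align 1) → ends 9
  pad 3 to align 4 for dst
  dst at 12 (size 8, align 4) → ends 20
  ttl at 20 (size 1, align 1) → ends 21
  pad 1 to align 2 for port
  port at 22 (size 2, align 2) → ends 24
  version at 24 (size 4, align 4) → ends 28
  payload_len at 28 (size 4, align 4) → ends 32
  src at 32 (size 4, align 4) → ends 36
  total 36 bytes, alignment 4
40 − 36 = 4

4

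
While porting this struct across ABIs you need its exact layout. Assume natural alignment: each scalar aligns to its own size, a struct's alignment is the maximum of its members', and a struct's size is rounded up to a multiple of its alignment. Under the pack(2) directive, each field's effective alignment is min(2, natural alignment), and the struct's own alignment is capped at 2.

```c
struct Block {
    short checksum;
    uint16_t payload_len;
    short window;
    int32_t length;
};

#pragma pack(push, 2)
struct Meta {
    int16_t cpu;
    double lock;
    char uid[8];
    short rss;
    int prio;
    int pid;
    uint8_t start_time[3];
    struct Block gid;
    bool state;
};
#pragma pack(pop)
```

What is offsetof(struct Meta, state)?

44

Block: 0..2  checksum  (2B, 2-aligned); 2..4  payload_len  (2B, 2-aligned); 4..6  window  (2B, 2-aligned); 6..8  -- padding (2B); 8..12  length  (4B, 4-aligned); sizeof = 12, alignof = 4
0..2  cpu  (2B, 2-aligned)
2..10  lock  (8B, 2-aligned)
10..18  uid  (8B, 1-aligned)
18..20  rss  (2B, 2-aligned)
20..24  prio  (4B, 2-aligned)
24..28  pid  (4B, 2-aligned)
28..31  start_time  (3B, 1-aligned)
31..32  -- padding (1B)
32..44  gid  (12B, 2-aligned)
44..45  state  (1B, 1-aligned)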